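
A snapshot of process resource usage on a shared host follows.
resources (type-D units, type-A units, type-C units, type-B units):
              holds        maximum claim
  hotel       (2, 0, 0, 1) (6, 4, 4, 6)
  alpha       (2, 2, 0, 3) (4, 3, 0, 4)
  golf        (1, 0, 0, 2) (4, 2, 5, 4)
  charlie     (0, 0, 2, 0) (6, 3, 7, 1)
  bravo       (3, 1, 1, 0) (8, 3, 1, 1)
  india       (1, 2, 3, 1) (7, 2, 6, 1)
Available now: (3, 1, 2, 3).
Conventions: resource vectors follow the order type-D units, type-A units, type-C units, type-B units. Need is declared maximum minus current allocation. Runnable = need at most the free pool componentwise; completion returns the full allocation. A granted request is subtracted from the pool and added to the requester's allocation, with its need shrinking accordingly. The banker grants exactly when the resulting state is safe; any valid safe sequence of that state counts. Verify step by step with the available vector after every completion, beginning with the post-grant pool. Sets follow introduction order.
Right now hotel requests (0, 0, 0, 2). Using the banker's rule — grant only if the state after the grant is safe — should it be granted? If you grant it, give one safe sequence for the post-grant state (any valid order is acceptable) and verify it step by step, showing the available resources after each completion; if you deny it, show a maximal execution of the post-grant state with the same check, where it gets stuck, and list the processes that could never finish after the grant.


GRANT. The post-grant state is safe; one safe sequence: alpha, bravo, india, charlie, golf, hotel.
Key observation: after the grant the pool drops to (3, 1, 2, 1), which still lets alpha finish first and unwind the rest.
Verifying the post-grant state step by step:
  pool = (3, 1, 2, 1)
  run alpha (needs (2, 1, 0, 1), free (3, 1, 2, 1)); after release of (2, 2, 0, 3) the pool is (5, 3, 2, 4)
  run bravo (needs (5, 2, 0, 1), free (5, 3, 2, 4)); after release of (3, 1, 1, 0) the pool is (8, 4, 3, 4)
  run india (needs (6, 0, 3, 0), free (8, 4, 3, 4)); after release of (1, 2, 3, 1) the pool is (9, 6, 6, 5)
  run charlie (needs (6, 3, 5, 1), free (9, 6, 6, 5)); after release of (0, 0, 2, 0) the pool is (9, 6, 8, 5)
  run golf (needs (3, 2, 5, 2), free (9, 6, 8, 5)); after release of (1, 0, 0, 2) the pool is (10, 6, 8, 7)
  run hotel (needs (4, 4, 4, 3), free (10, 6, 8, 7)); after release of (2, 0, 0, 3) the pool is (12, 6, 8, 10)


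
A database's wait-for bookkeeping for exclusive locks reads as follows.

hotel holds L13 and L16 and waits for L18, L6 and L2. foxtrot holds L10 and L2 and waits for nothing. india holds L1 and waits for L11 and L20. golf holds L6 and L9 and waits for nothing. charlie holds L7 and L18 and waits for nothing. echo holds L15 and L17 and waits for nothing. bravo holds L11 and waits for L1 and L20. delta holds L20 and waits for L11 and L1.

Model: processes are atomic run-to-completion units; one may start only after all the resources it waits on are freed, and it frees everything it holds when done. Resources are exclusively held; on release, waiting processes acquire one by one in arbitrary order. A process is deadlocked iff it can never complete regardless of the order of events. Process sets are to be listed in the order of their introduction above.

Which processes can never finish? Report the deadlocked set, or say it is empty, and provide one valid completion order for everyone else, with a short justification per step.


The deadlocked set is india, bravo and delta.
Key observation: the knot is the closed ring of waits india -> bravo -> india; delta is caught in further circular waits.
One completion order for the rest: golf, foxtrot, charlie, hotel, echo.
Walking it through:
  golf waits on nothing -> runs at once and releases L6 and L9
  foxtrot waits on nothing -> runs at once and releases L10 and L2
  charlie waits on nothing -> runs at once and releases L7 and L18
  hotel waits on L18, L6 and L2 — all released -> runs and releases L13 and L16
  echo waits on nothing -> runs at once and releases L15 and L17


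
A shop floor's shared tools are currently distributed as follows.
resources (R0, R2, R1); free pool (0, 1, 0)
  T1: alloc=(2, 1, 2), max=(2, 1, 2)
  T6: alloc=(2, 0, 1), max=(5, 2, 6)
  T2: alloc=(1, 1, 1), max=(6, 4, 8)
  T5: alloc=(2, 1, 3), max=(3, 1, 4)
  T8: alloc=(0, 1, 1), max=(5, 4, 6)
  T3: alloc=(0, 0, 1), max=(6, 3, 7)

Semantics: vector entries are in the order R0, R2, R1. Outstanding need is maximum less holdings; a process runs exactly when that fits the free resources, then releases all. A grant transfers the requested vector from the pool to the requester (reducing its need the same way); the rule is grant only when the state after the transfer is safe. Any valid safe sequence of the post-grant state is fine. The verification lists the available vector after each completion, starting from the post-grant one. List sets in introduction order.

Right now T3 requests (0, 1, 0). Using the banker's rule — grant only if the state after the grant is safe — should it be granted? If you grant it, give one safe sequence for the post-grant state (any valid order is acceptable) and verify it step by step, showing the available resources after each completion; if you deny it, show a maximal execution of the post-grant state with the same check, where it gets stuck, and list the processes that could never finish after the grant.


GRANT: granting preserves safety; a valid post-grant sequence is T1, T5, T6, T3, T2, T8.
Key observation: (0, 0, 0) free after granting still covers T1 first, and each release covers the next.
Check on the post-grant state, step by step:
  pool = (0, 0, 0)
  T1 needs (0, 0, 0) <= (0, 0, 0) -> finishes; pool += (2, 1, 2) = (2, 1, 2)
  T5 needs (1, 0, 1) <= (2, 1, 2) -> finishes; pool += (2, 1, 3) = (4, 2, 5)
  T6 needs (3, 2, 5) <= (4, 2, 5) -> finishes; pool += (2, 0, 1) = (6, 2, 6)
  T3 needs (6, 2, 6) <= (6, 2, 6) -> finishes; pool += (0, 1, 1) = (6, 3, 7)
  T2 needs (5, 3, 7) <= (6, 3, 7) -> finishes; pool += (1, 1, 1) = (7, 4, 8)
  T8 needs (5, 3, 5) <= (7, 4, 8) -> finishes; pool += (0, 1, 1) = (7, 5, 9)


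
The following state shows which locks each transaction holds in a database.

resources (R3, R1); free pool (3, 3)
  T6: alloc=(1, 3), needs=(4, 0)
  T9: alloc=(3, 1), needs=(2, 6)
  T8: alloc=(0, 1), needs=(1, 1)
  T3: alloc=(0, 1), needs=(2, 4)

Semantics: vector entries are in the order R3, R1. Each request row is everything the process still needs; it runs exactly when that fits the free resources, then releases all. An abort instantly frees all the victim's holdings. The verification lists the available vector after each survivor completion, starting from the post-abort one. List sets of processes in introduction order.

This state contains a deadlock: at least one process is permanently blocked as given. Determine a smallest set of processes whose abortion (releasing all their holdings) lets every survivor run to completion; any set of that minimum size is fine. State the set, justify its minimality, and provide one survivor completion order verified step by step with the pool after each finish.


Abort T6.
Key observation: T9 had no path to completion before; after the abort of T6 ((1, 3) returned), step 3 is where it fits.
No smaller set exists: with zero aborts the deadlock remains.
The survivors complete as T3, T8, T9. Verifying each step (starting from the post-abort pool):
  pool = (4, 6)
  run T3 (needs (2, 4), free (4, 6)); after release of (0, 1) the pool is (4, 7)
  run T8 (needs (1, 1), free (4, 7)); after release of (0, 1) the pool is (4, 8)
  run T9 (needs (2, 6), free (4, 8)); after release of (3, 1) the pool is (7, 9)


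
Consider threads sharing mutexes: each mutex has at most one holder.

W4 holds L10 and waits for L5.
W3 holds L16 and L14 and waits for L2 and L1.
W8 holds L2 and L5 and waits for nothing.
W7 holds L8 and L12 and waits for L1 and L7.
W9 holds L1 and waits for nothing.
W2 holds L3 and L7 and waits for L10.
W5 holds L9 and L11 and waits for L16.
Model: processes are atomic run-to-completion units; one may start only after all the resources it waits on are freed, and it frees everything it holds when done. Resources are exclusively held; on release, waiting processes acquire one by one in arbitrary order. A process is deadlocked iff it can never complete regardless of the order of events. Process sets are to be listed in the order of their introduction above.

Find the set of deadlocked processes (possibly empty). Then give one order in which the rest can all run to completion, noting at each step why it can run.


No process is deadlocked.
Key observation: the wait relation is loop-free; peeling off processes with no waits unwinds the whole state.
A valid finishing order for the others: W8, W9, W3, W5, W4, W2, W7.
Check, step by step:
  W8 waits on nothing -> runs at once and releases L2 and L5
  W9 waits on nothing -> runs at once and releases L1
  run W3 (all its waits — L2 and L1 — are resolved); releases L16 and L14
  run W5 (all its waits — L16 — are resolved); releases L9 and L11
  run W4 (all its waits — L5 — are resolved); releases L10
  run W2 (all its waits — L10 — are resolved); releases L3 and L7
  run W7 (all its waits — L1 and L7 — are resolved); releases L8 and L12


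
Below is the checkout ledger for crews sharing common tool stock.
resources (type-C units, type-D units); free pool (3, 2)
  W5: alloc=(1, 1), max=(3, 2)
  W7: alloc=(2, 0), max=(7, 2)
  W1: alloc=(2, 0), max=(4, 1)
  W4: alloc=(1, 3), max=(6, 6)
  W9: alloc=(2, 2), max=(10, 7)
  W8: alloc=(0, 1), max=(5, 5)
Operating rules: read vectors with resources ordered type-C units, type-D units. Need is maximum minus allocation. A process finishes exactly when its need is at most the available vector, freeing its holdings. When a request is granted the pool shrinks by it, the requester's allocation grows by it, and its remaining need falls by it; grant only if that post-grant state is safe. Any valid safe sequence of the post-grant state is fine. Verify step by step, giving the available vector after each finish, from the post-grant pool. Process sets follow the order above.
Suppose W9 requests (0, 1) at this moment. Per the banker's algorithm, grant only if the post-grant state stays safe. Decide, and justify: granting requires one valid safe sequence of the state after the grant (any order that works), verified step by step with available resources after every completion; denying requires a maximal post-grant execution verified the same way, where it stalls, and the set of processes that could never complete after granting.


DENY: after the grant no complete ordering would exist.
Key observation: the pool after W1, W5, W7 is (8, 2); every surviving request exceeds it in type-D units, so progress ends there.
After a pretend grant, a maximal execution: W1, W5, W7 — then nothing else fits. Verifying each step:
  pool = (3, 1)
  W1: need (2, 1) fits (3, 1); releases (2, 0), pool now (5, 1)
  W5: need (2, 1) fits (5, 1); releases (1, 1), pool now (6, 2)
  W7: need (5, 2) fits (6, 2); releases (2, 0), pool now (8, 2)
  W4 still needs (5, 3) but only (8, 2) is free — short on type-D units
  W9 still needs (8, 4) but only (8, 2) is free — short on type-D units
  W8 still needs (5, 4) but only (8, 2) is free — short on type-D units
Processes that could never finish after the grant: W4, W9 and W8.


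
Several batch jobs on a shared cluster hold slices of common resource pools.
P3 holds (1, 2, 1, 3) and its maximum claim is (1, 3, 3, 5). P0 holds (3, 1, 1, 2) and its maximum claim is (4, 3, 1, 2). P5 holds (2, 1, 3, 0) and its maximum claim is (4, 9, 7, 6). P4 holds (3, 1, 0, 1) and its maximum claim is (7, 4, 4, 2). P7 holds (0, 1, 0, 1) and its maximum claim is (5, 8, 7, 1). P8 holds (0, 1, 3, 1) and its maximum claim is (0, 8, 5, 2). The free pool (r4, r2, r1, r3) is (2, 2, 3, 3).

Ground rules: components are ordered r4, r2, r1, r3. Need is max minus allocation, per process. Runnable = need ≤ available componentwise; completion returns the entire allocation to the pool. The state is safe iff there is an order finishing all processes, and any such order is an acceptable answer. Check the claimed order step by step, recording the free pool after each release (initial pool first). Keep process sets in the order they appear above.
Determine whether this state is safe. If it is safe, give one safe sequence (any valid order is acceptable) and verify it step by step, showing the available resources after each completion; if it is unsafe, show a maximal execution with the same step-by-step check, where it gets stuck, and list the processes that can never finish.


The state is UNSAFE.
Key observation: once P3, P0, P4 finish, the pool peaks at (9, 6, 5, 9) — and every remaining process still needs more r2 than that.
Going as far as possible: P3, P0, P4; after that, nothing fits. Verifying each step:
  pool = (2, 2, 3, 3)
  P3 needs (0, 1, 2, 2) <= (2, 2, 3, 3) -> finishes; pool += (1, 2, 1, 3) = (3, 4, 4, 6)
  P0 needs (1, 2, 0, 0) <= (3, 4, 4, 6) -> finishes; pool += (3, 1, 1, 2) = (6, 5, 5, 8)
  P4 needs (4, 3, 4, 1) <= (6, 5, 5, 8) -> finishes; pool += (3, 1, 0, 1) = (9, 6, 5, 9)
  blocked: P5 wants (2, 8, 4, 6), pool (9, 6, 5, 9) — not enough r2
  blocked: P7 wants (5, 7, 7, 0), pool (9, 6, 5, 9) — not enough r2 and r1
  blocked: P8 wants (0, 7, 2, 1), pool (9, 6, 5, 9) — not enough r2
Permanently blocked: P5, P7 and P8.


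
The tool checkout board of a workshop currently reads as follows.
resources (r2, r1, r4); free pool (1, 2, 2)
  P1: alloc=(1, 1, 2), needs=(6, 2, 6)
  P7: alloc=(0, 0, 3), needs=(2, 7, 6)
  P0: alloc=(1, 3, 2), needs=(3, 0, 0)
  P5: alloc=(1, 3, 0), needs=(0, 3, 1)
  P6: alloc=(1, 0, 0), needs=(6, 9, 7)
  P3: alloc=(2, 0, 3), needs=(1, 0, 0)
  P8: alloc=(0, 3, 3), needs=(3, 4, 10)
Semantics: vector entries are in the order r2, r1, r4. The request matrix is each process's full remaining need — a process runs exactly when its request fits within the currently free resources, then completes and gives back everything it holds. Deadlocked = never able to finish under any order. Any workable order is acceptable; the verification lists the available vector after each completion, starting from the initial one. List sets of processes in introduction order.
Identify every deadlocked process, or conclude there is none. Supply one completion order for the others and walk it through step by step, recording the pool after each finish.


Deadlocked set: P1 and P6.
Key observation: the wall is r2: completing P3, P0, P5, P7, P8 brings the pool only to (5, 11, 13), and all the rest need more.
A valid finishing order for the others: P3, P0, P5, P7, P8. Check, step by step:
  pool = (1, 2, 2)
  P3: need (1, 0, 0) fits (1, 2, 2); releases (2, 0, 3), pool now (3, 2, 5)
  P0: need (3, 0, 0) fits (3, 2, 5); releases (1, 3, 2), pool now (4, 5, 7)
  P5: need (0, 3, 1) fits (4, 5, 7); releases (1, 3, 0), pool now (5, 8, 7)
  P7: need (2, 7, 6) fits (5, 8, 7); releases (0, 0, 3), pool now (5, 8, 10)
  P8: need (3, 4, 10) fits (5, 8, 10); releases (0, 3, 3), pool now (5, 11, 13)
The stuck group stays short no matter what:
  P1 still needs (6, 2, 6) but only (5, 11, 13) is free — short on r2
  P6 still needs (6, 9, 7) but only (5, 11, 13) is free — short on r2


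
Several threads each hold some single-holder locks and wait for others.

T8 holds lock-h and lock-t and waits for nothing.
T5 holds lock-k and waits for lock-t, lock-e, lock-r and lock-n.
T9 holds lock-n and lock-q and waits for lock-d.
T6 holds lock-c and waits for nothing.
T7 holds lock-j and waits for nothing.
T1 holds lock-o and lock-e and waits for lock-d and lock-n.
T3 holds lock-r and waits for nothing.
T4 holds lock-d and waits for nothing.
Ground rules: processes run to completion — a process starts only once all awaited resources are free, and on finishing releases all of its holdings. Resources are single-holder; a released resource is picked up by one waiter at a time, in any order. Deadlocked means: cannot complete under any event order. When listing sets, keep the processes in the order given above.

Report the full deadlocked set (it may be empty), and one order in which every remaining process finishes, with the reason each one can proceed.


The deadlocked set is empty.
Key observation: the wait relation is loop-free; peeling off processes with no waits unwinds the whole state.
The rest can finish in the order T7, T4, T9, T6, T3, T8, T1, T5.
Check, step by step:
  run T7 (it waits on nothing); releases lock-j
  run T4 (it waits on nothing); releases lock-d
  T9 waits on lock-d — all released -> runs and releases lock-n and lock-q
  run T6 (it waits on nothing); releases lock-c
  run T3 (it waits on nothing); releases lock-r
  run T8 (it waits on nothing); releases lock-h and lock-t
  T1 waits on lock-d and lock-n — all released -> runs and releases lock-o and lock-e
  T5 waits on lock-t, lock-e, lock-r and lock-n — all released -> runs and releases lock-k


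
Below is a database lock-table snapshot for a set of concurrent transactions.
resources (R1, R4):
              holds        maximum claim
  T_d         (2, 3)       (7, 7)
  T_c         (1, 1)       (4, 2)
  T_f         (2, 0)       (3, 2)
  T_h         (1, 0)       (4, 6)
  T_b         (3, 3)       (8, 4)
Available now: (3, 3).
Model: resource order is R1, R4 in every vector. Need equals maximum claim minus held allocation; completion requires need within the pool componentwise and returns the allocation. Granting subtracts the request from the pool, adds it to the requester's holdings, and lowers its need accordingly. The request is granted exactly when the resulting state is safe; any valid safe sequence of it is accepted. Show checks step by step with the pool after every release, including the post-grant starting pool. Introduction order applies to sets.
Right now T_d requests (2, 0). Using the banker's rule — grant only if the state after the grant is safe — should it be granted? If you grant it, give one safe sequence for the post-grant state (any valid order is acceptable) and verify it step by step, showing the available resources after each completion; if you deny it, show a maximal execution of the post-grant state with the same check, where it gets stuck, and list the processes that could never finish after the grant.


GRANT. The post-grant state is safe; one safe sequence: T_f, T_c, T_d, T_b, T_h.
Key observation: post-grant, (1, 3) remains, and an order beginning with T_f completes everyone.
Step-by-step check of the post-grant state:
  pool = (1, 3)
  run T_f (needs (1, 2), free (1, 3)); after release of (2, 0) the pool is (3, 3)
  run T_c (needs (3, 1), free (3, 3)); after release of (1, 1) the pool is (4, 4)
  run T_d (needs (3, 4), free (4, 4)); after release of (4, 3) the pool is (8, 7)
  run T_b (needs (5, 1), free (8, 7)); after release of (3, 3) the pool is (11, 10)
  run T_h (needs (3, 6), free (11, 10)); after release of (1, 0) the pool is (12, 10)


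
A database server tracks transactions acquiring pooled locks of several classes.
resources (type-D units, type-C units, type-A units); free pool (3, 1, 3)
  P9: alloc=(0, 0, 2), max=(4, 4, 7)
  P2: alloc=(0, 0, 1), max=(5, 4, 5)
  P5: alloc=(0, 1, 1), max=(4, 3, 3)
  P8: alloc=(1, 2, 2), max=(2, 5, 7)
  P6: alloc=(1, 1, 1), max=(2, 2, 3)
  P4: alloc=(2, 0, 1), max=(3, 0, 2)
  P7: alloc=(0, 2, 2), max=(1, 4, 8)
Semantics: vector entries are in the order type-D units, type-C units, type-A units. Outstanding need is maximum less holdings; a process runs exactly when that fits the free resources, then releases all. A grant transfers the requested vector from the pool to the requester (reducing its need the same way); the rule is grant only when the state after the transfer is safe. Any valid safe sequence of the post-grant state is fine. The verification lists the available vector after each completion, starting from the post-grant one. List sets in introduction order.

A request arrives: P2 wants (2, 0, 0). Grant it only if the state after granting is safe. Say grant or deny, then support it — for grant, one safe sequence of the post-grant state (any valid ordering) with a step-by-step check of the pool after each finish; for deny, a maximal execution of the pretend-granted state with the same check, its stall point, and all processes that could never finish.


GRANT — the state after the grant stays safe, e.g. via P4, P6, P5, P7, P8, P9, P2.
Key observation: granting shrinks the pool to (1, 1, 3), yet P4 still fits and the chain goes through.
Step-by-step check of the post-grant state:
  pool = (1, 1, 3)
  P4: need (1, 0, 1) fits (1, 1, 3); releases (2, 0, 1), pool now (3, 1, 4)
  P6: need (1, 1, 2) fits (3, 1, 4); releases (1, 1, 1), pool now (4, 2, 5)
  P5: need (4, 2, 2) fits (4, 2, 5); releases (0, 1, 1), pool now (4, 3, 6)
  P7: need (1, 2, 6) fits (4, 3, 6); releases (0, 2, 2), pool now (4, 5, 8)
  P8: need (1, 3, 5) fits (4, 5, 8); releases (1, 2, 2), pool now (5, 7, 10)
  P9: need (4, 4, 5) fits (5, 7, 10); releases (0, 0, 2), pool now (5, 7, 12)
  P2: need (3, 4, 4) fits (5, 7, 12); releases (2, 0, 1), pool now (7, 7, 13)


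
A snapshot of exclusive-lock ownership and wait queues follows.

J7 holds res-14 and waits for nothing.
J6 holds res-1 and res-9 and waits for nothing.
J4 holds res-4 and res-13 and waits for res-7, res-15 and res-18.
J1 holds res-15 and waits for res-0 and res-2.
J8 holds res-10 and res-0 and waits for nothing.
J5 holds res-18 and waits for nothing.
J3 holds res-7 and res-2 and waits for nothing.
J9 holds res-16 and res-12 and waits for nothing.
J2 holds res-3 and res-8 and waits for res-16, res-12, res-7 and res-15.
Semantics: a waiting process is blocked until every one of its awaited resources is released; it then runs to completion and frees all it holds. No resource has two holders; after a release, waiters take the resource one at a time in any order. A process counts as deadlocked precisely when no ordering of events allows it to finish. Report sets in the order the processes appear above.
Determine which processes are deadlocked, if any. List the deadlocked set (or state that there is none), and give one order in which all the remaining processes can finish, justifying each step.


Nothing here is deadlocked.
Key observation: every chain of waits terminates; starting from the processes that wait on nothing, all the rest unlock in turn.
One completion order for the rest: J3, J8, J5, J1, J4, J9, J2, J7, J6.
Step-by-step check:
  J3 waits on nothing -> runs at once and releases res-7 and res-2
  J8 waits on nothing -> runs at once and releases res-10 and res-0
  J5 waits on nothing -> runs at once and releases res-18
  J1 waits on res-0 and res-2 — all released -> runs and releases res-15
  J4 waits on res-7, res-15 and res-18 — all released -> runs and releases res-4 and res-13
  J9 waits on nothing -> runs at once and releases res-16 and res-12
  J2 waits on res-16, res-12, res-7 and res-15 — all released -> runs and releases res-3 and res-8
  J7 waits on nothing -> runs at once and releases res-14
  J6 waits on nothing -> runs at once and releases res-1 and res-9


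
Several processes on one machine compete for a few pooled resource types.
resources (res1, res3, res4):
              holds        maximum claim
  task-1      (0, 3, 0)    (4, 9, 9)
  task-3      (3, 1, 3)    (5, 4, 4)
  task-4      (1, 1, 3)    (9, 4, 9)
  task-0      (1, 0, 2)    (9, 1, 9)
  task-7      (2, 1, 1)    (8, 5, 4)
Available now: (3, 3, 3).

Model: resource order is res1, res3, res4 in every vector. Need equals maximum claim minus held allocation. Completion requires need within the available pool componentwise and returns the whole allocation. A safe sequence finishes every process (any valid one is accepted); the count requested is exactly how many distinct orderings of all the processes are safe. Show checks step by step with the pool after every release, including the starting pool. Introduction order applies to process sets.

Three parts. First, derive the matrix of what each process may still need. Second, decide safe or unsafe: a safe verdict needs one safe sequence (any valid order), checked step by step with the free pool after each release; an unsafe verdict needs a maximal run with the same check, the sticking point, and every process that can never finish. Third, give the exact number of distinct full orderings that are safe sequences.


(1) Need matrix, components ordered res1, res3, res4:
  task-1: (4, 6, 9)
  task-3: (2, 3, 1)
  task-4: (8, 3, 6)
  task-0: (8, 1, 7)
  task-7: (6, 4, 3)
(2) SAFE, for example via the order task-3, task-7, task-4, task-0, task-1.
Key observation: the first exact fit in this order is task-3 — it needs (2, 3, 1) with (3, 3, 3) free, meeting a requested resource to the last unit.
Check, step by step:
  pool = (3, 3, 3)
  task-3: need (2, 3, 1) fits (3, 3, 3); releases (3, 1, 3), pool now (6, 4, 6)
  task-7: need (6, 4, 3) fits (6, 4, 6); releases (2, 1, 1), pool now (8, 5, 7)
  task-4: need (8, 3, 6) fits (8, 5, 7); releases (1, 1, 3), pool now (9, 6, 10)
  task-0: need (8, 1, 7) fits (9, 6, 10); releases (1, 0, 2), pool now (10, 6, 12)
  task-1: need (4, 6, 9) fits (10, 6, 12); releases (0, 3, 0), pool now (10, 9, 12)
(3) Exactly 3 of the possible complete orderings are safe sequences.


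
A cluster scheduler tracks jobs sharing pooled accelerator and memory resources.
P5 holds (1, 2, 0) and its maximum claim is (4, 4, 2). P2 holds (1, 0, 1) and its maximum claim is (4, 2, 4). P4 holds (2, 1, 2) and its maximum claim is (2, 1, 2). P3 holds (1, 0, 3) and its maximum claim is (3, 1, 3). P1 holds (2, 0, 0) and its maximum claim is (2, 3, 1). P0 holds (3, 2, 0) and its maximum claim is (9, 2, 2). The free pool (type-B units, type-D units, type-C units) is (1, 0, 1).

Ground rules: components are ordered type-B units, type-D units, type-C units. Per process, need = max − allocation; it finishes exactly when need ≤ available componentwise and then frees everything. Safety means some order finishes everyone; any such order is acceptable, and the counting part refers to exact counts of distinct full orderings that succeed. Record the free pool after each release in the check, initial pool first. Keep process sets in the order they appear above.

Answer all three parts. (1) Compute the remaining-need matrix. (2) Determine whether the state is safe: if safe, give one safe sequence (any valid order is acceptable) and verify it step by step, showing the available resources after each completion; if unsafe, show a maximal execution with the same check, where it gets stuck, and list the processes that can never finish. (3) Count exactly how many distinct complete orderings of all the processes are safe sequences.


(1) Remaining need (order type-B units, type-D units, type-C units):
  P5: (3, 2, 2)
  P2: (3, 2, 3)
  P4: (0, 0, 0)
  P3: (2, 1, 0)
  P1: (0, 3, 1)
  P0: (6, 0, 2)
(2) UNSAFE — no complete ordering exists.
Key observation: after P4, P3 the pool peaks at (4, 1, 6), and each blocked process is short somewhere: P5 on type-D units; P2 on type-D units; P1 on type-D units; P0 on type-B units.
The run P4, P3 cannot be extended any further. Walking it through:
  pool = (1, 0, 1)
  P4: need (0, 0, 0) fits (1, 0, 1); releases (2, 1, 2), pool now (3, 1, 3)
  P3: need (2, 1, 0) fits (3, 1, 3); releases (1, 0, 3), pool now (4, 1, 6)
  blocked: P5 wants (3, 2, 2), pool (4, 1, 6) — not enough type-D units
  blocked: P2 wants (3, 2, 3), pool (4, 1, 6) — not enough type-D units
  blocked: P1 wants (0, 3, 1), pool (4, 1, 6) — not enough type-D units
  blocked: P0 wants (6, 0, 2), pool (4, 1, 6) — not enough type-B units
Never able to finish: P5, P2, P1 and P0.
(3) The exact count: 0 of the possible complete orderings are safe sequences.


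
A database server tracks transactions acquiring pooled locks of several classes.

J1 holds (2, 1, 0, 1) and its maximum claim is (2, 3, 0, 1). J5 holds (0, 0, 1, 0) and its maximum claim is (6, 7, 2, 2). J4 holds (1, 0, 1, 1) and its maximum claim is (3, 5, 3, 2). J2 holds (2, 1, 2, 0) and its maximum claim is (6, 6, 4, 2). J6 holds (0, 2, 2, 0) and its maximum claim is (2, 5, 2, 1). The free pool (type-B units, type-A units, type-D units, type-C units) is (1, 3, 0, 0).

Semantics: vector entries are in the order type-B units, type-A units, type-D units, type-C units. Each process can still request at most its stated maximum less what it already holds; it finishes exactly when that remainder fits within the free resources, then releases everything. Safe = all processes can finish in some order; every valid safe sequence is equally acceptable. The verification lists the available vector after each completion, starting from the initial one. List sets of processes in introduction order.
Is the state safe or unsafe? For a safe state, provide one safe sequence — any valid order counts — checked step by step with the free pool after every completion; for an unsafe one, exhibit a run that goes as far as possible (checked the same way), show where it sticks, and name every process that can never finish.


SAFE, for example via the order J1, J6, J4, J2, J5.
Key observation: J6 marks the first exact bind of the order: its need (2, 3, 0, 1) fits the free (3, 4, 0, 1) with zero slack on a requested resource.
Step-by-step check:
  pool = (1, 3, 0, 0)
  J1: need (0, 2, 0, 0) fits (1, 3, 0, 0); releases (2, 1, 0, 1), pool now (3, 4, 0, 1)
  J6: need (2, 3, 0, 1) fits (3, 4, 0, 1); releases (0, 2, 2, 0), pool now (3, 6, 2, 1)
  J4: need (2, 5, 2, 1) fits (3, 6, 2, 1); releases (1, 0, 1, 1), pool now (4, 6, 3, 2)
  J2: need (4, 5, 2, 2) fits (4, 6, 3, 2); releases (2, 1, 2, 0), pool now (6, 7, 5, 2)
  J5: need (6, 7, 1, 2) fits (6, 7, 5, 2); releases (0, 0, 1, 0), pool now (6, 7, 6, 2)


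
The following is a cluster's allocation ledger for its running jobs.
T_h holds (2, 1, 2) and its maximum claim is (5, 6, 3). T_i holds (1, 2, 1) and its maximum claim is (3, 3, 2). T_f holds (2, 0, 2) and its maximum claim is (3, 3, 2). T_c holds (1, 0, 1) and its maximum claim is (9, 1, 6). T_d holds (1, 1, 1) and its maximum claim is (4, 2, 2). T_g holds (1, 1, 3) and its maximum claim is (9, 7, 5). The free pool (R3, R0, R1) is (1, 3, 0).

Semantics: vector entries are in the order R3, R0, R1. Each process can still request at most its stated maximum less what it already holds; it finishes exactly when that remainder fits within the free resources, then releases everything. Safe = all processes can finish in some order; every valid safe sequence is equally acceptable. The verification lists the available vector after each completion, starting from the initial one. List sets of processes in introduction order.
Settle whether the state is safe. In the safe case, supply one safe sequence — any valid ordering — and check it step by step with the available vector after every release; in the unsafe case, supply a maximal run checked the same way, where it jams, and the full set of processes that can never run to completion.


The state is UNSAFE.
Key observation: after T_f, T_d, T_i, T_h complete, (7, 7, 6) is the best the pool ever gets, yet each leftover process wants more R3.
A maximal execution: T_f, T_d, T_i, T_h — then nothing else fits. Walking it through:
  pool = (1, 3, 0)
  run T_f (needs (1, 3, 0), free (1, 3, 0)); after release of (2, 0, 2) the pool is (3, 3, 2)
  run T_d (needs (3, 1, 1), free (3, 3, 2)); after release of (1, 1, 1) the pool is (4, 4, 3)
  run T_i (needs (2, 1, 1), free (4, 4, 3)); after release of (1, 2, 1) the pool is (5, 6, 4)
  run T_h (needs (3, 5, 1), free (5, 6, 4)); after release of (2, 1, 2) the pool is (7, 7, 6)
  T_c still needs (8, 1, 5) but only (7, 7, 6) is free — short on R3
  T_g still needs (8, 6, 2) but only (7, 7, 6) is free — short on R3
Never able to finish: T_c and T_g.


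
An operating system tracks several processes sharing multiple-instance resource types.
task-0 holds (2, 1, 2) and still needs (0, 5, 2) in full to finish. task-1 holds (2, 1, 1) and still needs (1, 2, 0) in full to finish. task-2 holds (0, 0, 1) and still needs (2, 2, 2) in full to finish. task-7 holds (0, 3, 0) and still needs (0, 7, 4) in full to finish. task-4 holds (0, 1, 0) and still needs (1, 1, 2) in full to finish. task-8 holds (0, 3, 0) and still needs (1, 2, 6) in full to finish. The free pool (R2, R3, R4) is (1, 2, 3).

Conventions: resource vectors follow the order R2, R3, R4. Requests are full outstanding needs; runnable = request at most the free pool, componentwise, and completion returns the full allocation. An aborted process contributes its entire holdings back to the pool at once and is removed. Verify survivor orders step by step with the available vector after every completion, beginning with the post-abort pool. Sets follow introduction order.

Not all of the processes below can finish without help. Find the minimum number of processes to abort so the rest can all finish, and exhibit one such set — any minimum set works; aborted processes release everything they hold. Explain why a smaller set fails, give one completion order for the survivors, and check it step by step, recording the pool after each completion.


The answer: abort task-0.
Key observation: the returned (2, 1, 2) from task-0 is what brings task-8 — unrunnable before, under any order — into play at step 3.
No smaller set exists: with zero aborts the deadlock remains.
Survivors finish in the order: task-1, task-2, task-8, task-4, task-7. Verifying each step (pool after the aborts first):
  pool = (3, 3, 5)
  task-1: need (1, 2, 0) fits (3, 3, 5); releases (2, 1, 1), pool now (5, 4, 6)
  task-2: need (2, 2, 2) fits (5, 4, 6); releases (0, 0, 1), pool now (5, 4, 7)
  task-8: need (1, 2, 6) fits (5, 4, 7); releases (0, 3, 0), pool now (5, 7, 7)
  task-4: need (1, 1, 2) fits (5, 7, 7); releases (0, 1, 0), pool now (5, 8, 7)
  task-7: need (0, 7, 4) fits (5, 8, 7); releases (0, 3, 0), pool now (5, 11, 7)


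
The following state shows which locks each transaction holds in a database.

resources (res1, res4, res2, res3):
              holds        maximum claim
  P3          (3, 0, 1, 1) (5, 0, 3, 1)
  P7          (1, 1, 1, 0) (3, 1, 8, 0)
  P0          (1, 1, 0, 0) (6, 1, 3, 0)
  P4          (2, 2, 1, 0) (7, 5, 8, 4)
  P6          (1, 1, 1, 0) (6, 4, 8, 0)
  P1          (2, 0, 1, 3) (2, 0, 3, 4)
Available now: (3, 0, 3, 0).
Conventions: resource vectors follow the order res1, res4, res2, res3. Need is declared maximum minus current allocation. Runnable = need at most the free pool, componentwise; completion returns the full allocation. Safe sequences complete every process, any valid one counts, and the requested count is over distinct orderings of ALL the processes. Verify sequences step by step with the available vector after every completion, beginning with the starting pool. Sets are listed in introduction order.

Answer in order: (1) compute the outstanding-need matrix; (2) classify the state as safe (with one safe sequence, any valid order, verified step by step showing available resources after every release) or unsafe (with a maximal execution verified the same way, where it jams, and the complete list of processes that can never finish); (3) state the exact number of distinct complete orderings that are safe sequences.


(1) Remaining need (order res1, res4, res2, res3):
  P3: (2, 0, 2, 0)
  P7: (2, 0, 7, 0)
  P0: (5, 0, 3, 0)
  P4: (5, 3, 7, 4)
  P6: (5, 3, 7, 0)
  P1: (0, 0, 2, 1)
(2) UNSAFE — no complete ordering exists.
Key observation: after P3, P0, P1 complete, (9, 1, 5, 4) is the best the pool ever gets, yet each leftover process wants more res2.
The run P3, P0, P1 cannot be extended any further. Walking it through:
  pool = (3, 0, 3, 0)
  P3 needs (2, 0, 2, 0) <= (3, 0, 3, 0) -> finishes; pool += (3, 0, 1, 1) = (6, 0, 4, 1)
  P0 needs (5, 0, 3, 0) <= (6, 0, 4, 1) -> finishes; pool += (1, 1, 0, 0) = (7, 1, 4, 1)
  P1 needs (0, 0, 2, 1) <= (7, 1, 4, 1) -> finishes; pool += (2, 0, 1, 3) = (9, 1, 5, 4)
  blocked: P7 wants (2, 0, 7, 0), pool (9, 1, 5, 4) — not enough res2
  blocked: P4 wants (5, 3, 7, 4), pool (9, 1, 5, 4) — not enough res4 and res2
  blocked: P6 wants (5, 3, 7, 0), pool (9, 1, 5, 4) — not enough res4 and res2
Permanently blocked: P7, P4 and P6.
(3) Precisely 0 of the possible complete orderings are safe sequences.


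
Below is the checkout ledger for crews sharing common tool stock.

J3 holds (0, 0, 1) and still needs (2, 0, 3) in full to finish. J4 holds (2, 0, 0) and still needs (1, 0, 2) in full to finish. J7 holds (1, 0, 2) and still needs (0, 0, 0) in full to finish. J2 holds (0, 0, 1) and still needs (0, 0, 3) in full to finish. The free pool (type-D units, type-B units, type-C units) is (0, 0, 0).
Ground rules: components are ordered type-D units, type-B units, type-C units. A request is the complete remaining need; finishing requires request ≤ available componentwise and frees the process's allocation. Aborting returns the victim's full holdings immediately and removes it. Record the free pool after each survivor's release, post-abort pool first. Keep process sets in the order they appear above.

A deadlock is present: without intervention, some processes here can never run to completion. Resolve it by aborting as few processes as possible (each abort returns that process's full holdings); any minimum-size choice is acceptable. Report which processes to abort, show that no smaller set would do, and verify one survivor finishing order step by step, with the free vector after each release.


The answer: abort J3.
Key observation: J2 could never have finished before the abort; with (0, 0, 1) returned by J3, it fits at step 2.
Why nothing smaller works: aborting no one leaves the state deadlocked as given.
Survivors finish in the order: J7, J2, J4. Verifying each step (pool after the aborts first):
  pool = (0, 0, 1)
  run J7 (needs (0, 0, 0), free (0, 0, 1)); after release of (1, 0, 2) the pool is (1, 0, 3)
  run J2 (needs (0, 0, 3), free (1, 0, 3)); after release of (0, 0, 1) the pool is (1, 0, 4)
  run J4 (needs (1, 0, 2), free (1, 0, 4)); after release of (2, 0, 0) the pool is (3, 0, 4)


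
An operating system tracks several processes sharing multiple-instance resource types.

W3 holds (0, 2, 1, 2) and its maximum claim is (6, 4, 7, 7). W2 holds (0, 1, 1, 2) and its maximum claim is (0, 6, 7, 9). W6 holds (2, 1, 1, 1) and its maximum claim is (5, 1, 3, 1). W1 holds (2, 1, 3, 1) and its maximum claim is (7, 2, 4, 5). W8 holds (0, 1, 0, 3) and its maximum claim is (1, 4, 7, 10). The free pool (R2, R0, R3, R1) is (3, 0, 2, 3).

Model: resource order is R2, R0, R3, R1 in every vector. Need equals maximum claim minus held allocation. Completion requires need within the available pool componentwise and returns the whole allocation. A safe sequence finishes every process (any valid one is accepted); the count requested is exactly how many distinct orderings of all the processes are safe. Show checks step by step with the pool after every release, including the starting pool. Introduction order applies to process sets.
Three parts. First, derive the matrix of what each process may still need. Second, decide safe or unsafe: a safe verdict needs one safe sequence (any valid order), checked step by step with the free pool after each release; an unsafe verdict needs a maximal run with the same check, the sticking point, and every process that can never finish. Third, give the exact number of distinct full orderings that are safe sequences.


(1) Outstanding need per process (order R2, R0, R3, R1):
  W3: (6, 2, 6, 5)
  W2: (0, 5, 6, 7)
  W6: (3, 0, 2, 0)
  W1: (5, 1, 1, 4)
  W8: (1, 3, 7, 7)
(2) The state is SAFE; one workable sequence: W6, W1, W3, W8, W2.
Key observation: at W6 the run first touches a limit — (3, 0, 2, 0) against (3, 0, 2, 3), exact on a resource it actually requests.
Step-by-step check:
  pool = (3, 0, 2, 3)
  run W6 (needs (3, 0, 2, 0), free (3, 0, 2, 3)); after release of (2, 1, 1, 1) the pool is (5, 1, 3, 4)
  run W1 (needs (5, 1, 1, 4), free (5, 1, 3, 4)); after release of (2, 1, 3, 1) the pool is (7, 2, 6, 5)
  run W3 (needs (6, 2, 6, 5), free (7, 2, 6, 5)); after release of (0, 2, 1, 2) the pool is (7, 4, 7, 7)
  run W8 (needs (1, 3, 7, 7), free (7, 4, 7, 7)); after release of (0, 1, 0, 3) the pool is (7, 5, 7, 10)
  run W2 (needs (0, 5, 6, 7), free (7, 5, 7, 10)); after release of (0, 1, 1, 2) the pool is (7, 6, 8, 12)
(3) Precisely 1 of the possible complete orderings is a safe sequence.
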